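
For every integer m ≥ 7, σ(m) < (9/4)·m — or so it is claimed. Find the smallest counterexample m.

A counterexample is any integer m ≥ 7 such that the claim fails; we check each in order.
The first 5 eligible values, up to m = 11, all satisfy the conclusion.
m = 12: σ(12) = 28; 28 ≥ 27.
Hence m = 12 is a counterexample.

m = 12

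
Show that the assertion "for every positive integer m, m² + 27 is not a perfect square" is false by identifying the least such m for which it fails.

m = 3

m = 1: 1² + 27 = 28, not a perfect square.
m = 2: 2² + 27 = 31, not a perfect square.
m = 3: 3² + 27 = 36 = 6², a perfect square.
So m = 3 is the smallest counterexample.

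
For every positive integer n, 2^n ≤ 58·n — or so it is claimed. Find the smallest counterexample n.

A counterexample is any positive integer n such that 2^n > 58·n; we check each in order.
For n = 1, 2, 3, 4, 5, 6, 7, 8, 9 the conclusion holds.
n = 10: 2^n = 1024 and 58·n = 580, so 1024 > 580.
Hence n = 10 is a counterexample.

n = 10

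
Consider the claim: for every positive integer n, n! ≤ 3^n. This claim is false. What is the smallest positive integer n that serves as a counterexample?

We need the least positive integer n for which n! > 3^n.
For n = 1, 2, 3, 4, 5, 6 the conclusion holds.
n = 7: n! = 5040 and 3^n = 2187, so 5040 > 2187.

n = 7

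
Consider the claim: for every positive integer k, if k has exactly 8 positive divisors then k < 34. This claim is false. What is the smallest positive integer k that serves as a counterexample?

k = 40

k = 24: τ(24) = 8; 24 < 34.
k = 30: τ(30) = 8; 30 < 34.
k = 40: τ(40) = 8; 40 ≥ 34.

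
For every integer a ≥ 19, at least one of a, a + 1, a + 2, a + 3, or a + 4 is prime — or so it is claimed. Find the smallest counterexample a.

The first 5 eligible values, up to a = 23, all satisfy the conclusion.
a = 24: 24 = 2 × 12; 25 = 5 × 5; 26 = 2 × 13; 27 = 3 × 9; 28 = 2 × 14 — all composite.
So a = 24 is the smallest counterexample.

a = 24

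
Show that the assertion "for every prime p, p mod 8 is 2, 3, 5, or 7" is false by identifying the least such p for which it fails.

p = 17

We need the least prime p for which the claim fails.
p = 2: 2 mod 8 = 2.
p = 3: 3 mod 8 = 3.
p = 5: 5 mod 8 = 5.
p = 7: 7 mod 8 = 7.
p = 11: 11 mod 8 = 3.
p = 13: 13 mod 8 = 5.
p = 17: 17 mod 8 = 1 — not in {2, 3, 5, 7}.
So p = 17 is the smallest counterexample.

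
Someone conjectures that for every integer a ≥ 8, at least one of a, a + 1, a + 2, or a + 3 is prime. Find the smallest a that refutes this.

Check each integer a ≥ 8 in order until a, a + 1, a + 2, a + 3 are all composite.
The first 16 eligible values, up to a = 23, all satisfy the conclusion.
a = 24: 24 = 2 × 12; 25 = 5 × 5; 26 = 2 × 13; 27 = 3 × 9 — all composite.
So a = 24 is the smallest counterexample.

a = 24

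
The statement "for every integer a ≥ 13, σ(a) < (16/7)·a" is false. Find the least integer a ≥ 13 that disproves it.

a = 24

A counterexample is any integer a ≥ 13 such that the claim fails; we check each in order.
For a = 13, 14, 15, 16, …, 21, 22, 23 the conclusion holds.
a = 24: σ(24) = 60; 60 ≥ 384/7.
So a = 24 is the smallest counterexample.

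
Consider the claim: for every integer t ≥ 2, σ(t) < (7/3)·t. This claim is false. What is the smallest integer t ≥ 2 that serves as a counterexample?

For t = 2, 3, 4, 5, 6, 7, 8, 9, 10, 11 the conclusion holds.
t = 12: σ(12) = 28; 28 ≥ 28.
Hence t = 12 is a counterexample.

t = 12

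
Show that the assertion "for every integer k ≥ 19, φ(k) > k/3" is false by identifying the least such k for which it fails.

k = 24

A counterexample is any integer k ≥ 19 such that the claim fails; we check each in order.
The first 5 eligible values, up to k = 23, all satisfy the conclusion.
k = 24: φ(24) = 8 and 24/3 = 8, so φ(24) ≤ 24/3.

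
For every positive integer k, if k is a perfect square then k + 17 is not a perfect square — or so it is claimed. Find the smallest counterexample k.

Check each positive integer k in order until k is a perfect square but k + 17 is a perfect square.
The first 7 eligible values, up to k = 49, all satisfy the conclusion.
k = 64: 64 = 8² and 64 + 17 = 81 = 9².

k = 64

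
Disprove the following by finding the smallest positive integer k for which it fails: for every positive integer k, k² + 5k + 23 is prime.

We need the least positive integer k for which k² + 5k + 23 is not prime.
For k = 1, 2, 3, 4, …, 11, 12, 13 the conclusion holds.
k = 14: k² + 5k + 23 = 289 = 17 × 17, composite.
Thus k = 14 disproves the claim, and no smaller k works.

k = 14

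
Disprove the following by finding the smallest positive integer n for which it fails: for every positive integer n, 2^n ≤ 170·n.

n = 11

Check each positive integer n in order until 2^n > 170·n.
For n = 1, 2, 3, 4, 5, 6, 7, 8, 9, 10 the conclusion holds.
n = 11: 2^n = 2048 and 170·n = 1870, so 2048 > 1870.
Hence n = 11 is a counterexample.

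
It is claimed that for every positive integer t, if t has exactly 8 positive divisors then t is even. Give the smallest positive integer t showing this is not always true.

t = 105

We need the least positive integer t for which t has exactly 8 positive divisors but t is odd.
The first 12 eligible values, up to t = 104, all satisfy the conclusion.
t = 105: divisors of 105: 1, 3, 5, 7, 15, 21, 35, 105; 105 is odd.
So t = 105 is the smallest counterexample.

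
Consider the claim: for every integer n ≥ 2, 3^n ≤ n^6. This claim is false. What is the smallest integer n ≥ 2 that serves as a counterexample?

n = 15

Check each integer n ≥ 2 in order until 3^n > n^6.
For n = 2, 3, 4, 5, …, 12, 13, 14 the conclusion holds.
n = 15: 3^n = 14348907 and n^6 = 11390625, so 14348907 > 11390625.
Thus n = 15 disproves the claim, and no smaller n works.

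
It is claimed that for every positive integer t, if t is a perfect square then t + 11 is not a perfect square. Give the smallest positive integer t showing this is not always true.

A counterexample is any positive integer t such that t is a perfect square but t + 11 is a perfect square; we check each in order.
The first 4 eligible values, up to t = 16, all satisfy the conclusion.
t = 25: 25 = 5² and 25 + 11 = 36 = 6².
So t = 25 is the smallest counterexample.

t = 25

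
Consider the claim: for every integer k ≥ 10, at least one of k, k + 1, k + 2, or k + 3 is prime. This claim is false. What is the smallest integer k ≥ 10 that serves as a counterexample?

For k = 10, 11, 12, 13, …, 21, 22, 23 the conclusion holds.
k = 24: 24 = 2 × 12; 25 = 5 × 5; 26 = 2 × 13; 27 = 3 × 9 — all composite.
Hence k = 24 is a counterexample.

k = 24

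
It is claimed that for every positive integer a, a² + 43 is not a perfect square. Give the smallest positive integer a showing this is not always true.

The first 20 eligible values, up to a = 20, all satisfy the conclusion.
a = 21: 21² + 43 = 484 = 22², a perfect square.
So a = 21 is the smallest counterexample.

a = 21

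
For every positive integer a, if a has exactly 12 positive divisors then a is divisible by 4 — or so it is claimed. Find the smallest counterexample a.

A counterexample is any positive integer a such that a has exactly 12 positive divisors but a is not divisible by 4; we check each in order.
For a = 60, 72, 84 the conclusion holds.
a = 90: τ(90) = 12; 90 mod 4 = 2.

a = 90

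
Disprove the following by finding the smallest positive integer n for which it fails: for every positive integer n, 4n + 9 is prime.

n = 3

We need the least positive integer n for which 4n + 9 is not prime.
For n = 1, 2 the conclusion holds.
n = 3: 4n + 9 = 21 = 3 × 7, composite.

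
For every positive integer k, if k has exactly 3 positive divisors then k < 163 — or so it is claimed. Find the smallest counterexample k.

k = 4: τ(4) = 3; 4 < 163.
k = 9: τ(9) = 3; 9 < 163.
k = 25: τ(25) = 3; 25 < 163.
k = 49: τ(49) = 3; 49 < 163.
k = 121: τ(121) = 3; 121 < 163.
k = 169: τ(169) = 3; 169 ≥ 163.

k = 169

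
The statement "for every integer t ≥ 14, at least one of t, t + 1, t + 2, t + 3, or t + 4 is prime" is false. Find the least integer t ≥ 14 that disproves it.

Check each integer t ≥ 14 in order until t, t + 1, t + 2, t + 3, t + 4 are all composite.
For t = 14, 15, 16, 17, 18, 19, 20, 21, 22, 23 the conclusion holds.
t = 24: 24 = 2 × 12; 25 = 5 × 5; 26 = 2 × 13; 27 = 3 × 9; 28 = 2 × 14 — all composite.
Thus t = 24 disproves the claim, and no smaller t works.

t = 24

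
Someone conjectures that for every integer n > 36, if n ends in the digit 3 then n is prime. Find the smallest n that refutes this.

For n = 43, 53 the conclusion holds.
n = 63: 63 ends in 3; 63 = 3 × 21, composite.

n = 63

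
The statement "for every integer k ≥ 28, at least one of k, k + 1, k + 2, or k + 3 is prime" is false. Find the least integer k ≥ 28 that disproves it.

A counterexample is any integer k ≥ 28 such that k, k + 1, k + 2, k + 3 are all composite; we check each in order.
k = 28: 29 is prime.
k = 29: 29 is prime.
k = 30: 31 is prime.
k = 31: 31 is prime.
k = 32: 32 = 2 × 16; 33 = 3 × 11; 34 = 2 × 17; 35 = 5 × 7 — all composite.

k = 32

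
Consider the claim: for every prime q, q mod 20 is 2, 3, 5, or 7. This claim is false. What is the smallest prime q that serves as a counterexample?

A counterexample is any prime q such that the claim fails; we check each in order.
For q = 2, 3, 5, 7 the conclusion holds.
q = 11: 11 mod 20 = 11 — not in {2, 3, 5, 7}.
So q = 11 is the smallest counterexample.

q = 11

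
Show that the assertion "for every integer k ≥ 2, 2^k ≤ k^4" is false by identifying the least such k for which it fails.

The first 15 eligible values, up to k = 16, all satisfy the conclusion.
k = 17: 2^k = 131072 and k^4 = 83521, so 131072 > 83521.

k = 17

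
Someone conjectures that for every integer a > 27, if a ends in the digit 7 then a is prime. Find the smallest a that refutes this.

Check each integer a > 27 in order until a ends in the digit 7 but a is not prime.
For a = 37, 47 the conclusion holds.
a = 57: 57 ends in 7; 57 = 3 × 19, composite.
Thus a = 57 disproves the claim, and no smaller a works.

a = 57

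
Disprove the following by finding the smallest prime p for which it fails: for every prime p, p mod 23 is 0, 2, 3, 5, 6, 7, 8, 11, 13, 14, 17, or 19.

We need the least prime p for which the claim fails.
For p = 2, 3, 5, 7, …, 29, 31, 37 the conclusion holds.
p = 41: 41 mod 23 = 18 — not in {0, 2, 3, 5, 6, 7, 8, 11, 13, 14, 17, 19}.
Thus p = 41 disproves the claim, and no smaller p works.

p = 41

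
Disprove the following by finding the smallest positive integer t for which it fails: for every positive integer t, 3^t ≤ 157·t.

t = 7

The first 6 eligible values, up to t = 6, all satisfy the conclusion.
t = 7: 3^t = 2187 and 157·t = 1099, so 2187 > 1099.
Hence t = 7 is a counterexample.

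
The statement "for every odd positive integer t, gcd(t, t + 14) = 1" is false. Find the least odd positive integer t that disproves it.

t = 7

We need the least odd positive integer t for which gcd(t, t + 14) > 1.
t = 1: gcd(1, 15) = 1.
t = 3: gcd(3, 17) = 1.
t = 5: gcd(5, 19) = 1.
t = 7: gcd(7, 21) = 7.
So t = 7 is the smallest counterexample.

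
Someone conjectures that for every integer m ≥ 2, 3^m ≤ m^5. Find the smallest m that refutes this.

m = 11

We need the least integer m ≥ 2 for which 3^m > m^5.
The first 9 eligible values, up to m = 10, all satisfy the conclusion.
m = 11: 3^m = 177147 and m^5 = 161051, so 177147 > 161051.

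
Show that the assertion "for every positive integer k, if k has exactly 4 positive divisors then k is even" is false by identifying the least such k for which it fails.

Check each positive integer k in order until k has exactly 4 positive divisors but k is odd.
The first 4 eligible values, up to k = 14, all satisfy the conclusion.
k = 15: divisors of 15: 1, 3, 5, 15; 15 is odd.

k = 15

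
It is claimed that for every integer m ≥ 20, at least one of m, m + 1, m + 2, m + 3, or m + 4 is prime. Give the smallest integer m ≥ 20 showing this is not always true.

m = 20: 23 is prime.
m = 21: 23 is prime.
m = 22: 23 is prime.
m = 23: 23 is prime.
m = 24: 24 = 2 × 12; 25 = 5 × 5; 26 = 2 × 13; 27 = 3 × 9; 28 = 2 × 14 — all composite.

m = 24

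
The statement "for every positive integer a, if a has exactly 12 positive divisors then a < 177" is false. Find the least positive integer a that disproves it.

A counterexample is any positive integer a such that a has exactly 12 positive divisors but the claim fails; we check each in order.
The first 12 eligible values, up to a = 160, all satisfy the conclusion.
a = 198: τ(198) = 12; 198 ≥ 177.

a = 198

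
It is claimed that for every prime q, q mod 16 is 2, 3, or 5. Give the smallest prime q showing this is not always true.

q = 7

Check each prime q in order until the claim fails.
q = 2: 2 mod 16 = 2.
q = 3: 3 mod 16 = 3.
q = 5: 5 mod 16 = 5.
q = 7: 7 mod 16 = 7 — not in {2, 3, 5}.
Hence q = 7 is a counterexample.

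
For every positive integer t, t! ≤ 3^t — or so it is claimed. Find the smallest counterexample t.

t = 7

A counterexample is any positive integer t such that t! > 3^t; we check each in order.
t = 1: t! = 1 and 3^t = 3, so 1 ≤ 3.
t = 2: t! = 2 and 3^t = 9, so 2 ≤ 9.
t = 3: t! = 6 and 3^t = 27, so 6 ≤ 27.
t = 4: t! = 24 and 3^t = 81, so 24 ≤ 81.
t = 5: t! = 120 and 3^t = 243, so 120 ≤ 243.
t = 6: t! = 720 and 3^t = 729, so 720 ≤ 729.
t = 7: t! = 5040 and 3^t = 2187, so 5040 > 2187.
Thus t = 7 disproves the claim, and no smaller t works.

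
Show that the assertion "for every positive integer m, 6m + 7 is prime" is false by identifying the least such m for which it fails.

We need the least positive integer m for which 6m + 7 is not prime.
For m = 1, 2 the conclusion holds.
m = 3: 6m + 7 = 25 = 5 × 5, composite.
Hence m = 3 is a counterexample.

m = 3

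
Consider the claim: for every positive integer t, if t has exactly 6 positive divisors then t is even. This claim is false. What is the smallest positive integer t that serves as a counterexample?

We need the least positive integer t for which t has exactly 6 positive divisors but t is odd.
The first 6 eligible values, up to t = 44, all satisfy the conclusion.
t = 45: divisors of 45: 1, 3, 5, 9, 15, 45; 45 is odd.
Thus t = 45 disproves the claim, and no smaller t works.

t = 45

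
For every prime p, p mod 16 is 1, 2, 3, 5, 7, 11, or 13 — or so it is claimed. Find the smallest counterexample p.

Check each prime p in order until the claim fails.
For p = 2, 3, 5, 7, 11, 13, 17, 19, 23, 29 the conclusion holds.
p = 31: 31 mod 16 = 15 — not in {1, 2, 3, 5, 7, 11, 13}.
So p = 31 is the smallest counterexample.

p = 31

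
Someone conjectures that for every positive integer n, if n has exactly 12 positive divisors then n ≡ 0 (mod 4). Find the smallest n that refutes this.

n = 90

A counterexample is any positive integer n such that n has exactly 12 positive divisors but the claim fails; we check each in order.
For n = 60, 72, 84 the conclusion holds.
n = 90: τ(90) = 12; 90 ≡ 2 (mod 4).
So n = 90 is the smallest counterexample.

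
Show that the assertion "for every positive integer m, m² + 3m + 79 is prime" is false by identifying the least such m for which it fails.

m = 1: m² + 3m + 79 = 83, prime.
m = 2: m² + 3m + 79 = 89, prime.
m = 3: m² + 3m + 79 = 97, prime.
m = 4: m² + 3m + 79 = 107, prime.
m = 5: m² + 3m + 79 = 119 = 7 × 17, composite.

m = 5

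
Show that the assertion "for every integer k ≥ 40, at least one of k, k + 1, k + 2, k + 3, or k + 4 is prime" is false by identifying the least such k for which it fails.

The first 8 eligible values, up to k = 47, all satisfy the conclusion.
k = 48: 48 = 2 × 24; 49 = 7 × 7; 50 = 2 × 25; 51 = 3 × 17; 52 = 2 × 26 — all composite.
Thus k = 48 disproves the claim, and no smaller k works.

k = 48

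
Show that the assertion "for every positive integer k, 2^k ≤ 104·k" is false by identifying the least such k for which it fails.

k = 11

A counterexample is any positive integer k such that 2^k > 104·k; we check each in order.
For k = 1, 2, 3, 4, 5, 6, 7, 8, 9, 10 the conclusion holds.
k = 11: 2^k = 2048 and 104·k = 1144, so 2048 > 1144.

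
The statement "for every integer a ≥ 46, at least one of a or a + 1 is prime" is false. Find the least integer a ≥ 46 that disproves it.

a = 48

For a = 46, 47 the conclusion holds.
a = 48: 48 = 2 × 24; 49 = 7 × 7 — both composite.
So a = 48 is the smallest counterexample.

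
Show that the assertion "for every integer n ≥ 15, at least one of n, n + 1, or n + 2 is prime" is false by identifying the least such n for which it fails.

Check each integer n ≥ 15 in order until n, n + 1, n + 2 are all composite.
n = 15: 17 is prime.
n = 16: 17 is prime.
n = 17: 17 is prime.
n = 18: 19 is prime.
n = 19: 19 is prime.
n = 20: 20 = 2 × 10; 21 = 3 × 7; 22 = 2 × 11 — all composite.

n = 20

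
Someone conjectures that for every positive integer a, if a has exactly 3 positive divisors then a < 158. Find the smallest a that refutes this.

a = 169

We need the least positive integer a for which a has exactly 3 positive divisors but the claim fails.
The first 5 eligible values, up to a = 121, all satisfy the conclusion.
a = 169: τ(169) = 3; 169 ≥ 158.
Thus a = 169 disproves the claim, and no smaller a works.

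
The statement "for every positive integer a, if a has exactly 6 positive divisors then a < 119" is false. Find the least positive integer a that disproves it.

For a = 12, 18, 20, 28, …, 99, 116, 117 the conclusion holds.
a = 124: τ(124) = 6; 124 ≥ 119.

a = 124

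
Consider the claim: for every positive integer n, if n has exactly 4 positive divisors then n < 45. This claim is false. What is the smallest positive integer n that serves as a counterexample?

n = 46

A counterexample is any positive integer n such that n has exactly 4 positive divisors but the claim fails; we check each in order.
The first 14 eligible values, up to n = 39, all satisfy the conclusion.
n = 46: τ(46) = 4; 46 ≥ 45.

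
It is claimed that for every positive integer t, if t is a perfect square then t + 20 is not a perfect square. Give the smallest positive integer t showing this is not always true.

We need the least positive integer t for which t is a perfect square but t + 20 is a perfect square.
t = 1: 1 + 20 = 21, not a perfect square.
t = 4: 4 + 20 = 24, not a perfect square.
t = 9: 9 + 20 = 29, not a perfect square.
t = 16: 16 = 4² and 16 + 20 = 36 = 6².

t = 16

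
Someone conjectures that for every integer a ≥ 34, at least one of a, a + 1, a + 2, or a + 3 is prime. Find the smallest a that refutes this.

We need the least integer a ≥ 34 for which a, a + 1, a + 2, a + 3 are all composite.
For a = 34, 35, 36, 37, …, 45, 46, 47 the conclusion holds.
a = 48: 48 = 2 × 24; 49 = 7 × 7; 50 = 2 × 25; 51 = 3 × 17 — all composite.
Thus a = 48 disproves the claim, and no smaller a works.

a = 48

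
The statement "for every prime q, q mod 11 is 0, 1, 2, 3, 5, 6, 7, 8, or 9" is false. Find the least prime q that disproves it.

q = 37

We need the least prime q for which the claim fails.
The first 11 eligible values, up to q = 31, all satisfy the conclusion.
q = 37: 37 mod 11 = 4 — not in {0, 1, 2, 3, 5, 6, 7, 8, 9}.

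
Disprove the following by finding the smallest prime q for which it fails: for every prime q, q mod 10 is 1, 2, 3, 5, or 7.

q = 19

For q = 2, 3, 5, 7, 11, 13, 17 the conclusion holds.
q = 19: 19 mod 10 = 9 — not in {1, 2, 3, 5, 7}.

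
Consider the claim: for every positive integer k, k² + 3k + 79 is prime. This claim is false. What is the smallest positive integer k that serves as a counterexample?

k = 5

Check each positive integer k in order until k² + 3k + 79 is not prime.
The first 4 eligible values, up to k = 4, all satisfy the conclusion.
k = 5: k² + 3k + 79 = 119 = 7 × 17, composite.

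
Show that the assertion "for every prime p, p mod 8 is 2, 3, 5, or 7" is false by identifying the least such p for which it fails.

p = 17

We need the least prime p for which the claim fails.
p = 2: 2 mod 8 = 2.
p = 3: 3 mod 8 = 3.
p = 5: 5 mod 8 = 5.
p = 7: 7 mod 8 = 7.
p = 11: 11 mod 8 = 3.
p = 13: 13 mod 8 = 5.
p = 17: 17 mod 8 = 1 — not in {2, 3, 5, 7}.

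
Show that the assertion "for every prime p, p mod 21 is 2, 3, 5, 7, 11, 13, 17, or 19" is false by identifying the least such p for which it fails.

We need the least prime p for which the claim fails.
The first 9 eligible values, up to p = 23, all satisfy the conclusion.
p = 29: 29 mod 21 = 8 — not in {2, 3, 5, 7, 11, 13, 17, 19}.
Hence p = 29 is a counterexample.

p = 29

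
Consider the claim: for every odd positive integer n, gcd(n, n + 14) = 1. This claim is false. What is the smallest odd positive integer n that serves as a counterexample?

n = 7

A counterexample is any odd positive integer n such that gcd(n, n + 14) > 1; we check each in order.
For n = 1, 3, 5 the conclusion holds.
n = 7: gcd(7, 21) = 7.
Thus n = 7 disproves the claim, and no smaller n works.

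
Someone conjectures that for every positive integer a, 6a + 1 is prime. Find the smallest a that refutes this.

A counterexample is any positive integer a such that 6a + 1 is not prime; we check each in order.
For a = 1, 2, 3 the conclusion holds.
a = 4: 6a + 1 = 25 = 5 × 5, composite.
So a = 4 is the smallest counterexample.

a = 4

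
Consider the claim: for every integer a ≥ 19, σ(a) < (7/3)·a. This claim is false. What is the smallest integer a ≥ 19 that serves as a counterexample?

Check each integer a ≥ 19 in order until the claim fails.
For a = 19, 20, 21, 22, 23 the conclusion holds.
a = 24: σ(24) = 60; 60 ≥ 56.

a = 24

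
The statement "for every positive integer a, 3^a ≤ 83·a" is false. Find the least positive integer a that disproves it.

a = 6

For a = 1, 2, 3, 4, 5 the conclusion holds.
a = 6: 3^a = 729 and 83·a = 498, so 729 > 498.
So a = 6 is the smallest counterexample.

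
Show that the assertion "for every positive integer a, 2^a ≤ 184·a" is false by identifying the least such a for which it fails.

We need the least positive integer a for which 2^a > 184·a.
For a = 1, 2, 3, 4, 5, 6, 7, 8, 9, 10 the conclusion holds.
a = 11: 2^a = 2048 and 184·a = 2024, so 2048 > 2024.

a = 11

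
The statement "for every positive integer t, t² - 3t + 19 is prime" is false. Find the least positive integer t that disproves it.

t = 18

The first 17 eligible values, up to t = 17, all satisfy the conclusion.
t = 18: t² - 3t + 19 = 289 = 17 × 17, composite.
Hence t = 18 is a counterexample.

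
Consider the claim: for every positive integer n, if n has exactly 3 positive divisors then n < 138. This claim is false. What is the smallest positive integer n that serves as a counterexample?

We need the least positive integer n for which n has exactly 3 positive divisors but the claim fails.
For n = 4, 9, 25, 49, 121 the conclusion holds.
n = 169: τ(169) = 3; 169 ≥ 138.
Hence n = 169 is a counterexample.

n = 169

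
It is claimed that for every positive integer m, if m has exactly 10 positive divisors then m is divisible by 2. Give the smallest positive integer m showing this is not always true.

Check each positive integer m in order until m has exactly 10 positive divisors but m is not divisible by 2.
For m = 48, 80, 112, 162, 176, 208, 272, 304, 368 the conclusion holds.
m = 405: τ(405) = 10; 405 mod 2 = 1.

m = 405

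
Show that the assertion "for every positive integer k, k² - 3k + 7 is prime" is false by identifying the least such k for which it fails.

Check each positive integer k in order until k² - 3k + 7 is not prime.
For k = 1, 2, 3, 4, 5 the conclusion holds.
k = 6: k² - 3k + 7 = 25 = 5 × 5, composite.
So k = 6 is the smallest counterexample.

k = 6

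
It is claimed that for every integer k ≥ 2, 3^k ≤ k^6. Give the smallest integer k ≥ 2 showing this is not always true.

k = 15

We need the least integer k ≥ 2 for which 3^k > k^6.
The first 13 eligible values, up to k = 14, all satisfy the conclusion.
k = 15: 3^k = 14348907 and k^6 = 11390625, so 14348907 > 11390625.
Thus k = 15 disproves the claim, and no smaller k works.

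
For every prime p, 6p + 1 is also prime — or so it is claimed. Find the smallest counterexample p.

p = 19

p = 2: 6p + 1 = 13, prime.
p = 3: 6p + 1 = 19, prime.
p = 5: 6p + 1 = 31, prime.
p = 7: 6p + 1 = 43, prime.
p = 11: 6p + 1 = 67, prime.
p = 13: 6p + 1 = 79, prime.
p = 17: 6p + 1 = 103, prime.
p = 19: 6p + 1 = 115 = 5 × 23, not prime.
Thus p = 19 disproves the claim, and no smaller p works.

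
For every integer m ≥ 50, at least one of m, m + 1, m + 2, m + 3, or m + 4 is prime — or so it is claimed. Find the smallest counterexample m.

The first 4 eligible values, up to m = 53, all satisfy the conclusion.
m = 54: 54 = 2 × 27; 55 = 5 × 11; 56 = 2 × 28; 57 = 3 × 19; 58 = 2 × 29 — all composite.

m = 54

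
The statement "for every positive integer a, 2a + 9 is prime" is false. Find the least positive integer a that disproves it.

a = 3

A counterexample is any positive integer a such that 2a + 9 is not prime; we check each in order.
a = 1: 2a + 9 = 11, prime.
a = 2: 2a + 9 = 13, prime.
a = 3: 2a + 9 = 15 = 3 × 5, composite.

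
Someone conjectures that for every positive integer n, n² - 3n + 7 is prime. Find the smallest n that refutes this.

We need the least positive integer n for which n² - 3n + 7 is not prime.
The first 5 eligible values, up to n = 5, all satisfy the conclusion.
n = 6: n² - 3n + 7 = 25 = 5 × 5, composite.

n = 6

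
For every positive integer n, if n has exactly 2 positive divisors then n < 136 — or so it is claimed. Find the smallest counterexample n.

We need the least positive integer n for which n has exactly 2 positive divisors but the claim fails.
The first 32 eligible values, up to n = 131, all satisfy the conclusion.
n = 137: τ(137) = 2; 137 ≥ 136.
Hence n = 137 is a counterexample.

n = 137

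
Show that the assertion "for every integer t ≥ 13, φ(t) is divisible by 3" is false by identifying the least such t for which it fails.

t = 15

A counterexample is any integer t ≥ 13 such that φ(t) is not divisible by 3; we check each in order.
For t = 13, 14 the conclusion holds.
t = 15: φ(15) = 8; 8 mod 3 = 2.
Thus t = 15 disproves the claim, and no smaller t works.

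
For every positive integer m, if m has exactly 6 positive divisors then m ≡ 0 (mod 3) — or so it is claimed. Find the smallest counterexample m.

m = 20

m = 12: τ(12) = 6; 12 ≡ 0 (mod 3).
m = 18: τ(18) = 6; 18 ≡ 0 (mod 3).
m = 20: τ(20) = 6; 20 ≡ 2 (mod 3).
So m = 20 is the smallest counterexample.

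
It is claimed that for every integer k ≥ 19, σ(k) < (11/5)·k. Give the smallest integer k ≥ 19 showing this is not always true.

k = 24

Check each integer k ≥ 19 in order until the claim fails.
k = 19: σ(19) = 20; 20 < 209/5.
k = 20: σ(20) = 42; 42 < 44.
k = 21: σ(21) = 32; 32 < 231/5.
k = 22: σ(22) = 36; 36 < 242/5.
k = 23: σ(23) = 24; 24 < 253/5.
k = 24: σ(24) = 60; 60 ≥ 264/5.
Thus k = 24 disproves the claim, and no smaller k works.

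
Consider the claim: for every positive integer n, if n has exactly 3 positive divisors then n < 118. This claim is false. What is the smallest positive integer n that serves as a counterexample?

Check each positive integer n in order until n has exactly 3 positive divisors but the claim fails.
For n = 4, 9, 25, 49 the conclusion holds.
n = 121: τ(121) = 3; 121 ≥ 118.
So n = 121 is the smallest counterexample.

n = 121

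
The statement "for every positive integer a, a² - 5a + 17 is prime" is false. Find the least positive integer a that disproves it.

Check each positive integer a in order until a² - 5a + 17 is not prime.
For a = 1, 2, 3, 4, …, 10, 11, 12 the conclusion holds.
a = 13: a² - 5a + 17 = 121 = 11 × 11, composite.

a = 13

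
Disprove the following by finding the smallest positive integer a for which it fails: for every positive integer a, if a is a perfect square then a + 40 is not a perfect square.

a = 9

Check each positive integer a in order until a is a perfect square but a + 40 is a perfect square.
For a = 1, 4 the conclusion holds.
a = 9: 9 = 3² and 9 + 40 = 49 = 7².
So a = 9 is the smallest counterexample.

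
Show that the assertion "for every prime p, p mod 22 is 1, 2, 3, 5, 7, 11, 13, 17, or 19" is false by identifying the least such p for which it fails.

We need the least prime p for which the claim fails.
For p = 2, 3, 5, 7, 11, 13, 17, 19, 23, 29 the conclusion holds.
p = 31: 31 mod 22 = 9 — not in {1, 2, 3, 5, 7, 11, 13, 17, 19}.

p = 31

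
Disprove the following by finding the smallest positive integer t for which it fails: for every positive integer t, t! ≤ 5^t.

t = 12

Check each positive integer t in order until t! > 5^t.
For t = 1, 2, 3, 4, …, 9, 10, 11 the conclusion holds.
t = 12: t! = 479001600 and 5^t = 244140625, so 479001600 > 244140625.
Thus t = 12 disproves the claim, and no smaller t works.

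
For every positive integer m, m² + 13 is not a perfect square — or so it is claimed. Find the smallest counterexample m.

m = 6

A counterexample is any positive integer m such that m² + 13 is a perfect square; we check each in order.
For m = 1, 2, 3, 4, 5 the conclusion holds.
m = 6: 6² + 13 = 49 = 7², a perfect square.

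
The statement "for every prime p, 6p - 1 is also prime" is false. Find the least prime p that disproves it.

A counterexample is any prime p such that 6p - 1 is not prime; we check each in order.
p = 2: 6p - 1 = 11, prime.
p = 3: 6p - 1 = 17, prime.
p = 5: 6p - 1 = 29, prime.
p = 7: 6p - 1 = 41, prime.
p = 11: 6p - 1 = 65 = 5 × 13, not prime.
Thus p = 11 disproves the claim, and no smaller p works.

p = 11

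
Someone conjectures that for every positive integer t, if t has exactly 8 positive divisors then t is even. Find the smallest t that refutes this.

Check each positive integer t in order until t has exactly 8 positive divisors but t is odd.
For t = 24, 30, 40, 42, …, 88, 102, 104 the conclusion holds.
t = 105: divisors of 105: 1, 3, 5, 7, 15, 21, 35, 105; 105 is odd.
Thus t = 105 disproves the claim, and no smaller t works.

t = 105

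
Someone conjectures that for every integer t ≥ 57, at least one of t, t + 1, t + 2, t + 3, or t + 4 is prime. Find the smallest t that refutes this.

t = 62

A counterexample is any integer t ≥ 57 such that t, t + 1, t + 2, t + 3, t + 4 are all composite; we check each in order.
For t = 57, 58, 59, 60, 61 the conclusion holds.
t = 62: 62 = 2 × 31; 63 = 3 × 21; 64 = 2 × 32; 65 = 5 × 13; 66 = 2 × 33 — all composite.
Hence t = 62 is a counterexample.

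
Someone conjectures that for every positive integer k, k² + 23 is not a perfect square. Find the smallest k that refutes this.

For k = 1, 2, 3, 4, 5, 6, 7, 8, 9, 10 the conclusion holds.
k = 11: 11² + 23 = 144 = 12², a perfect square.

k = 11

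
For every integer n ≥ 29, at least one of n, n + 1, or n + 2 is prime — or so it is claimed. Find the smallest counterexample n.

We need the least integer n ≥ 29 for which n, n + 1, n + 2 are all composite.
n = 29: 29 is prime.
n = 30: 31 is prime.
n = 31: 31 is prime.
n = 32: 32 = 2 × 16; 33 = 3 × 11; 34 = 2 × 17 — all composite.
So n = 32 is the smallest counterexample.

n = 32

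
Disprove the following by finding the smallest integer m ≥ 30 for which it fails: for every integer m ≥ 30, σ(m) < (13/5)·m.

For m = 30, 31, 32, 33, …, 57, 58, 59 the conclusion holds.
m = 60: σ(60) = 168; 168 ≥ 156.
So m = 60 is the smallest counterexample.

m = 60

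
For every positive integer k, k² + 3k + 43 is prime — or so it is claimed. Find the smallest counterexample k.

Check each positive integer k in order until k² + 3k + 43 is not prime.
For k = 1, 2, 3, 4, …, 36, 37, 38 the conclusion holds.
k = 39: k² + 3k + 43 = 1681 = 41 × 41, composite.
So k = 39 is the smallest counterexample.

k = 39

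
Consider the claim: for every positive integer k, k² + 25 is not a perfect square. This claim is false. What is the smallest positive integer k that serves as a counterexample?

k = 12

We need the least positive integer k for which k² + 25 is a perfect square.
For k = 1, 2, 3, 4, …, 9, 10, 11 the conclusion holds.
k = 12: 12² + 25 = 169 = 13², a perfect square.
So k = 12 is the smallest counterexample.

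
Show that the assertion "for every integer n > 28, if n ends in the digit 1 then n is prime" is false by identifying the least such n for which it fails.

n = 51

Check each integer n > 28 in order until n ends in the digit 1 but n is not prime.
n = 31: 31 ends in 1 and is prime.
n = 41: 41 ends in 1 and is prime.
n = 51: 51 ends in 1; 51 = 3 × 17, composite.
Hence n = 51 is a counterexample.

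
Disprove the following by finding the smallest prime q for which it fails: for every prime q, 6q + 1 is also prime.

A counterexample is any prime q such that 6q + 1 is not prime; we check each in order.
For q = 2, 3, 5, 7, 11, 13, 17 the conclusion holds.
q = 19: 6q + 1 = 115 = 5 × 23, not prime.

q = 19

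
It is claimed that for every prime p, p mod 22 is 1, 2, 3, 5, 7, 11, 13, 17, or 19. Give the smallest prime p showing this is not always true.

The first 10 eligible values, up to p = 29, all satisfy the conclusion.
p = 31: 31 mod 22 = 9 — not in {1, 2, 3, 5, 7, 11, 13, 17, 19}.

p = 31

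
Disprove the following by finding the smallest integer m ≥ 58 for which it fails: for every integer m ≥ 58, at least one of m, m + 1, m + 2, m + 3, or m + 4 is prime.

m = 62

Check each integer m ≥ 58 in order until m, m + 1, m + 2, m + 3, m + 4 are all composite.
m = 58: 59 is prime.
m = 59: 59 is prime.
m = 60: 61 is prime.
m = 61: 61 is prime.
m = 62: 62 = 2 × 31; 63 = 3 × 21; 64 = 2 × 32; 65 = 5 × 13; 66 = 2 × 33 — all composite.
Thus m = 62 disproves the claim, and no smaller m works.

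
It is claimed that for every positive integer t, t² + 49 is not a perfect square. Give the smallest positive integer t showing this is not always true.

t = 24

For t = 1, 2, 3, 4, …, 21, 22, 23 the conclusion holds.
t = 24: 24² + 49 = 625 = 25², a perfect square.
Thus t = 24 disproves the claim, and no smaller t works.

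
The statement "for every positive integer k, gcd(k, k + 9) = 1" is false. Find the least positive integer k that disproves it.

k = 3

We need the least positive integer k for which gcd(k, k + 9) > 1.
For k = 1, 2 the conclusion holds.
k = 3: gcd(3, 12) = 3.
Thus k = 3 disproves the claim, and no smaller k works.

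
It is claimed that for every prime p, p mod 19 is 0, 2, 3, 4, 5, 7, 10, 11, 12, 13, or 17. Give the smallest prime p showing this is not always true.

p = 37

A counterexample is any prime p such that the claim fails; we check each in order.
The first 11 eligible values, up to p = 31, all satisfy the conclusion.
p = 37: 37 mod 19 = 18 — not in {0, 2, 3, 4, 5, 7, 10, 11, 12, 13, 17}.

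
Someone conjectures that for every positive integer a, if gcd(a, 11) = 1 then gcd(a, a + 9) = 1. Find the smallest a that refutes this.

a = 3

For a = 1, 2 the conclusion holds.
a = 3: gcd(3, 12) = 3.
Hence a = 3 is a counterexample.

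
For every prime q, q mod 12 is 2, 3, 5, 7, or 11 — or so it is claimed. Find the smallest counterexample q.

We need the least prime q for which the claim fails.
The first 5 eligible values, up to q = 11, all satisfy the conclusion.
q = 13: 13 mod 12 = 1 — not in {2, 3, 5, 7, 11}.
So q = 13 is the smallest counterexample.

q = 13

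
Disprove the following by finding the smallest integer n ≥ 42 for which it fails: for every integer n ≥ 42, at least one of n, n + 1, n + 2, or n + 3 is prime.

For n = 42, 43, 44, 45, 46, 47 the conclusion holds.
n = 48: 48 = 2 × 24; 49 = 7 × 7; 50 = 2 × 25; 51 = 3 × 17 — all composite.

n = 48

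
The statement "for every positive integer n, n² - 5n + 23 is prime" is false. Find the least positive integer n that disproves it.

n = 19

Check each positive integer n in order until n² - 5n + 23 is not prime.
For n = 1, 2, 3, 4, …, 16, 17, 18 the conclusion holds.
n = 19: n² - 5n + 23 = 289 = 17 × 17, composite.
So n = 19 is the smallest counterexample.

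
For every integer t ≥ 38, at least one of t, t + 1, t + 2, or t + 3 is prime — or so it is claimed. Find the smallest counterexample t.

We need the least integer t ≥ 38 for which t, t + 1, t + 2, t + 3 are all composite.
The first 10 eligible values, up to t = 47, all satisfy the conclusion.
t = 48: 48 = 2 × 24; 49 = 7 × 7; 50 = 2 × 25; 51 = 3 × 17 — all composite.
Hence t = 48 is a counterexample.

t = 48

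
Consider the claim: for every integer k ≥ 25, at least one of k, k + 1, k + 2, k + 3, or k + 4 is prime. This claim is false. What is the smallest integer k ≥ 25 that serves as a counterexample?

k = 32

k = 25: 29 is prime.
k = 26: 29 is prime.
k = 27: 29 is prime.
k = 28: 29 is prime.
k = 29: 29 is prime.
k = 30: 31 is prime.
k = 31: 31 is prime.
k = 32: 32 = 2 × 16; 33 = 3 × 11; 34 = 2 × 17; 35 = 5 × 7; 36 = 2 × 18 — all composite.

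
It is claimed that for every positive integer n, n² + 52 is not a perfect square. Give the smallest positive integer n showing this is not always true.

Check each positive integer n in order until n² + 52 is a perfect square.
The first 11 eligible values, up to n = 11, all satisfy the conclusion.
n = 12: 12² + 52 = 196 = 14², a perfect square.
So n = 12 is the smallest counterexample.

n = 12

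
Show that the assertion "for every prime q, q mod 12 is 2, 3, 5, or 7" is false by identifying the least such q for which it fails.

Check each prime q in order until the claim fails.
q = 2: 2 mod 12 = 2.
q = 3: 3 mod 12 = 3.
q = 5: 5 mod 12 = 5.
q = 7: 7 mod 12 = 7.
q = 11: 11 mod 12 = 11 — not in {2, 3, 5, 7}.

q = 11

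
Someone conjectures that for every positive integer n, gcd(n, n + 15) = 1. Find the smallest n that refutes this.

For n = 1, 2 the conclusion holds.
n = 3: gcd(3, 18) = 3.
Thus n = 3 disproves the claim, and no smaller n works.

n = 3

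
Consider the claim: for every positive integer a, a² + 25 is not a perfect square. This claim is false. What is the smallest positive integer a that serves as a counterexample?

Check each positive integer a in order until a² + 25 is a perfect square.
For a = 1, 2, 3, 4, …, 9, 10, 11 the conclusion holds.
a = 12: 12² + 25 = 169 = 13², a perfect square.

a = 12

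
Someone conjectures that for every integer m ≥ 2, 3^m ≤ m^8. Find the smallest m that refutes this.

m = 23

For m = 2, 3, 4, 5, …, 20, 21, 22 the conclusion holds.
m = 23: 3^m = 94143178827 and m^8 = 78310985281, so 94143178827 > 78310985281.
Hence m = 23 is a counterexample.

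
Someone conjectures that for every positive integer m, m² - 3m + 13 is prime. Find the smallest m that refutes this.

m = 12

For m = 1, 2, 3, 4, …, 9, 10, 11 the conclusion holds.
m = 12: m² - 3m + 13 = 121 = 11 × 11, composite.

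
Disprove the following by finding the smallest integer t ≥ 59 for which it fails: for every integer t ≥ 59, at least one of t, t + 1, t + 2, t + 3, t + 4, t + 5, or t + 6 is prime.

t = 90

For t = 59, 60, 61, 62, …, 87, 88, 89 the conclusion holds.
t = 90: 90 = 2 × 45; 91 = 7 × 13; 92 = 2 × 46; 93 = 3 × 31; 94 = 2 × 47; 95 = 5 × 19; 96 = 2 × 48 — all composite.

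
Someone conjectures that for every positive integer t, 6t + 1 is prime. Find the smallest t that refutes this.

t = 4

t = 1: 6t + 1 = 7, prime.
t = 2: 6t + 1 = 13, prime.
t = 3: 6t + 1 = 19, prime.
t = 4: 6t + 1 = 25 = 5 × 5, composite.
Thus t = 4 disproves the claim, and no smaller t works.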